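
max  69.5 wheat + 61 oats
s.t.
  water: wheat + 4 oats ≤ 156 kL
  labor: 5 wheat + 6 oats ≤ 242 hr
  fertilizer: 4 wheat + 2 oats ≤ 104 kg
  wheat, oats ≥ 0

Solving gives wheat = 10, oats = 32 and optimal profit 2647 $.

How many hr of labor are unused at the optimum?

0

labor used = 5·10 + 6·32 = 242; slack = 242 − 242 = 0.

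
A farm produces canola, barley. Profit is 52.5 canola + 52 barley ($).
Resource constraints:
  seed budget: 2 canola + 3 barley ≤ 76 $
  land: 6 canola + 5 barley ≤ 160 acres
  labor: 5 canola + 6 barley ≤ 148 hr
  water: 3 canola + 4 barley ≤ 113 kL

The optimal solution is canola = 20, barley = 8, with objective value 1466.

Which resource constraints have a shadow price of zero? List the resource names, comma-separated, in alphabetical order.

seed budget, water

seed budget: 64/76 (slack 12)
land: 160/160 (binding)
labor: 148/148 (binding)
water: 92/113 (slack 21)
By complementary slackness, a constraint with positive slack has shadow price 0 → seed budget, water.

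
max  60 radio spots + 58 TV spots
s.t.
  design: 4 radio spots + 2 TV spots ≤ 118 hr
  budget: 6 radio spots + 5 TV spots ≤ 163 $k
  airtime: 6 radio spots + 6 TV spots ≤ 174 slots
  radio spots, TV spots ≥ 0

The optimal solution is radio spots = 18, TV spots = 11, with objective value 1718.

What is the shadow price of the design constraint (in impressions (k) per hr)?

0

At the optimum: design uses 94 of 118 (slack = 24); budget uses 163 of 163 (binding); airtime uses 174 of 174 (binding).
Since design is not tight, its dual is 0.
From A_Bᵀ y = c: 6·y_budget + 6·y_airtime = 60; 5·y_budget + 6·y_airtime = 58.
This yields shadow prices y_budget = 2, y_airtime = 8.
Shadow price of design = 0.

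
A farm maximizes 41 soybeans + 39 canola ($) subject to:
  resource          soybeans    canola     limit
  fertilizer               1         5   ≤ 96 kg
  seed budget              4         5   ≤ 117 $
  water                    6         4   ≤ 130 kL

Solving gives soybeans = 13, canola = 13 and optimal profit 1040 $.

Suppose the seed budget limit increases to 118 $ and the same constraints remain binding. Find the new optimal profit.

Check each constraint at x*: fertilizer 78/96 (slack 18); seed budget 117/117 (tight); water 130/130 (tight).
By complementary slackness, y = 0 for the non-binding constraint.
The binding rows give the dual system: 4·y_seed budget + 6·y_water = 41 and 5·y_seed budget + 4·y_water = 39.
This yields shadow prices y_seed budget = 5, y_water = 3.5.
Δz = y_seed budget·Δb = 5 × (1) = 5, so new z* = 1040 + 5 = 1045.

1045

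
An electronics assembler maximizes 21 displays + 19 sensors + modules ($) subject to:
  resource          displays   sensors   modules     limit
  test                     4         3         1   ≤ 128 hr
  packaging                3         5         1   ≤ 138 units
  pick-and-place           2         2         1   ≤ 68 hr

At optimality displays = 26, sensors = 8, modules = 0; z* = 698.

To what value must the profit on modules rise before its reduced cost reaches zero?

8.5

Binding: test and pick-and-place. Non-binding: packaging (20 unused).
Since packaging is not tight, its dual is 0.
Dual feasibility on the basic columns requires 4·y_test + 2·y_pick-and-place = 21, 3·y_test + 2·y_pick-and-place = 19.
Solving: y_test = 2, y_pick-and-place = 6.5.
modules enters the basis when its profit ≥ yᵀa₃ = 2·1 + 6.5·1 = 8.5.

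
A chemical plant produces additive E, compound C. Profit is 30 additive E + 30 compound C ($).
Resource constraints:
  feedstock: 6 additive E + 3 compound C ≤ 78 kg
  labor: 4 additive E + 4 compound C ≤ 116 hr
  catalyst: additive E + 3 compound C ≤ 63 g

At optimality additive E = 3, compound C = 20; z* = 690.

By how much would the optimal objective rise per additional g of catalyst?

Check each constraint at x*: feedstock 78/78 (tight); labor 92/116 (slack 24); catalyst 63/63 (tight).
By complementary slackness, y = 0 for the non-binding constraint.
The binding rows give the dual system: 6·y_feedstock + 1·y_catalyst = 30 and 3·y_feedstock + 3·y_catalyst = 30.
→ y_feedstock = 4 and y_catalyst = 6.
Shadow price of catalyst = 6.

6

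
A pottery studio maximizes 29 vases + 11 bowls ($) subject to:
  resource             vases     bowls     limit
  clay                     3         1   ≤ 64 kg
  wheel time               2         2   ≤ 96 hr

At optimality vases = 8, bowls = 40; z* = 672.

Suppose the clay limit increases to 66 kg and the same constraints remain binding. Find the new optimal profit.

Check each constraint at x*: clay 64/64 (tight); wheel time 96/96 (tight).
From A_Bᵀ y = c: 3·y_clay + 2·y_wheel time = 29; 1·y_clay + 2·y_wheel time = 11.
→ y_clay = 9 and y_wheel time = 1.
Δz = y_clay·Δb = 9 × (2) = 18, so new z* = 672 + 18 = 690.

690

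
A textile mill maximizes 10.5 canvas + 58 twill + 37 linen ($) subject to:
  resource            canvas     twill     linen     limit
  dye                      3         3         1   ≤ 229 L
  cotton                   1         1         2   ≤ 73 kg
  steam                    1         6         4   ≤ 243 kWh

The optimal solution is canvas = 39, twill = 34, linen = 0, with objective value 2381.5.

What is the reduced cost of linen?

-3

Binding: cotton and steam. Non-binding: dye (10 unused).
By complementary slackness, y = 0 for the non-binding constraint.
The binding rows give the dual system: 1·y_cotton + 1·y_steam = 10.5 and 1·y_cotton + 6·y_steam = 58.
This yields shadow prices y_cotton = 1, y_steam = 9.5.
Reduced cost of linen: c₃ − yᵀa₃ = 37 − (1·2 + 9.5·4) = 37 − 40 = -3.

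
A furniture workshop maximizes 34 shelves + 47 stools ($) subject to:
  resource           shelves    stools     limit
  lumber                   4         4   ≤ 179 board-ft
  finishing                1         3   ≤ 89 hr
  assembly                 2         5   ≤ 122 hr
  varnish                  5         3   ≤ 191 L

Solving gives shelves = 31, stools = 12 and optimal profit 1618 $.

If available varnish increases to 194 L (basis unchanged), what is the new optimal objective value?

1630

Binding: assembly and varnish. Non-binding: lumber (7 unused), finishing (22 unused).
By complementary slackness, y = 0 for the non-binding constraints.
The binding rows give the dual system: 2·y_assembly + 5·y_varnish = 34 and 5·y_assembly + 3·y_varnish = 47.
This yields shadow prices y_assembly = 7, y_varnish = 4.
Δz = y_varnish·Δb = 4 × (3) = 12, so new z* = 1618 + 12 = 1630.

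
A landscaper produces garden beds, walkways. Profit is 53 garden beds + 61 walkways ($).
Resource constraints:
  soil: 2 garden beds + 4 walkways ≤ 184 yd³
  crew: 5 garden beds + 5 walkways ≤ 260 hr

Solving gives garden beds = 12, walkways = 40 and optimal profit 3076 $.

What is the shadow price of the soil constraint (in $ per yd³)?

Both soil and crew are binding at x*.
Dual feasibility on the basic columns requires 2·y_soil + 5·y_crew = 53, 4·y_soil + 5·y_crew = 61.
This yields shadow prices y_soil = 4, y_crew = 9.
Shadow price of soil = 4.

4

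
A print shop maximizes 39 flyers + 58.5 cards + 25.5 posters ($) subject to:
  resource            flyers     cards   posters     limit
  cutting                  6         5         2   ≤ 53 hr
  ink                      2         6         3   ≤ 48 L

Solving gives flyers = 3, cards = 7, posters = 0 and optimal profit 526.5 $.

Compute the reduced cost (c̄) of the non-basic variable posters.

Check each constraint at x*: cutting 53/53 (tight); ink 48/48 (tight).
From A_Bᵀ y = c: 6·y_cutting + 2·y_ink = 39; 5·y_cutting + 6·y_ink = 58.5.
→ y_cutting = 4.5 and y_ink = 6.
Reduced cost of posters: c₃ − yᵀa₃ = 25.5 − (4.5·2 + 6·3) = 25.5 − 27 = -1.5.

-1.5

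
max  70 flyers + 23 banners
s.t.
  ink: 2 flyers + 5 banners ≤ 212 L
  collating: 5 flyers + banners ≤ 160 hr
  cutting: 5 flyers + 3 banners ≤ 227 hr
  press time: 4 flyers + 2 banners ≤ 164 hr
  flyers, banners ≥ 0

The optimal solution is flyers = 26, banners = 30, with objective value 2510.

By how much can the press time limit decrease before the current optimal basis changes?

Binding constraints: collating, press time. The basis is B = [[5,1],[4,2]] with det 6.
Per unit decrease in press time, x* moves by d = (0.1667, -0.8333).
The basis stays optimal until banners reaches 0; allowable decrease = 36 hr.

36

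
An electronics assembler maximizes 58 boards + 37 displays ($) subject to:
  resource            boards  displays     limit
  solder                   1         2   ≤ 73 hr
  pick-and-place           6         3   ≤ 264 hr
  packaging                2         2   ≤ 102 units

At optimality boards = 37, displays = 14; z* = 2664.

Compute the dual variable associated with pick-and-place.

At the optimum: solder uses 65 of 73 (slack = 8); pick-and-place uses 264 of 264 (binding); packaging uses 102 of 102 (binding).
By complementary slackness, y = 0 for the non-binding constraint.
From A_Bᵀ y = c: 6·y_pick-and-place + 2·y_packaging = 58; 3·y_pick-and-place + 2·y_packaging = 37.
This yields shadow prices y_pick-and-place = 7, y_packaging = 8.
Shadow price of pick-and-place = 7.

7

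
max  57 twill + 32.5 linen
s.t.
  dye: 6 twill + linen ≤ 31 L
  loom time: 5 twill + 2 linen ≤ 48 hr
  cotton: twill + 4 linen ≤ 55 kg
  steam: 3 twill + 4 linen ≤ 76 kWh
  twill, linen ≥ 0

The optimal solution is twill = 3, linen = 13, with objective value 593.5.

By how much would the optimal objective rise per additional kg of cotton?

6

Check each constraint at x*: dye 31/31 (tight); loom time 41/48 (slack 7); cotton 55/55 (tight); steam 61/76 (slack 15).
Since loom time, steam are not tight, their duals are 0.
The binding rows give the dual system: 6·y_dye + 1·y_cotton = 57 and 1·y_dye + 4·y_cotton = 32.5.
Solving: y_dye = 8.5, y_cotton = 6.
Shadow price of cotton = 6.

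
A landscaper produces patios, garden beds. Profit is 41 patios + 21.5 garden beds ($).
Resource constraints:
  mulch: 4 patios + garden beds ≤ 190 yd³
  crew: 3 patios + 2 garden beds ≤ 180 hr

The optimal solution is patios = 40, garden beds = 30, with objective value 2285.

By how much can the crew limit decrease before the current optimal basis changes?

37.5

Binding constraints: mulch, crew. The basis is B = [[4,1],[3,2]] with det 5.
Per unit decrease in crew, x* moves by d = (0.2, -0.8).
The basis stays optimal until garden beds reaches 0; allowable decrease = 37.5 hr.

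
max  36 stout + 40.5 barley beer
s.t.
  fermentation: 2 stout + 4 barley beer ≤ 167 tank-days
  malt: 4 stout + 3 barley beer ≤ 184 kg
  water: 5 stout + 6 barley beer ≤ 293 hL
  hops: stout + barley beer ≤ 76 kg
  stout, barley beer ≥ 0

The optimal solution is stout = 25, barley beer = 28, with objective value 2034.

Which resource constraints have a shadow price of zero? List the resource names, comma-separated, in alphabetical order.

fermentation, hops

fermentation: 162/167 (slack 5)
malt: 184/184 (binding)
water: 293/293 (binding)
hops: 53/76 (slack 23)
By complementary slackness, a constraint with positive slack has shadow price 0 → fermentation, hops.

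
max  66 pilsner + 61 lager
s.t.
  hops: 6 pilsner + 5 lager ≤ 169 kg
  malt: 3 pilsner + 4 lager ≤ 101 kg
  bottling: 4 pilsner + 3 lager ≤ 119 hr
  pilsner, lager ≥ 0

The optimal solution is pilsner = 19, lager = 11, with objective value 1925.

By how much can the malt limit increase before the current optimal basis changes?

Binding constraints: hops, malt. The basis is B = [[6,5],[3,4]] with det 9.
Per unit increase in malt, x* moves by d = (-0.5556, 0.6667).
The basis stays optimal until pilsner reaches 0; allowable increase = 34.2 kg.

34.2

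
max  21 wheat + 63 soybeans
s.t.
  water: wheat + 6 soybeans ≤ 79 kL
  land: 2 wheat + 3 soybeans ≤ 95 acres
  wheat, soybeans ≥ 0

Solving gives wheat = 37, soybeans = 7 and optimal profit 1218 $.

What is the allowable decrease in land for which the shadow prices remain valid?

55.5

Binding constraints: water, land. The basis is B = [[1,6],[2,3]] with det -9.
Per unit decrease in land, x* moves by d = (-0.6667, 0.1111).
The basis stays optimal until wheat reaches 0; allowable decrease = 55.5 acres.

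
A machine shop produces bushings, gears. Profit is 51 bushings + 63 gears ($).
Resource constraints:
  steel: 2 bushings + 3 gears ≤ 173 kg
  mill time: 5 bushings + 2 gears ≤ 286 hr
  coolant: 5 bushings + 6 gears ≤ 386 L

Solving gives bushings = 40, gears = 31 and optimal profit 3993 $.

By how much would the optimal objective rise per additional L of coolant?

At the optimum: steel uses 173 of 173 (binding); mill time uses 262 of 286 (slack = 24); coolant uses 386 of 386 (binding).
By complementary slackness, y = 0 for the non-binding constraint.
From A_Bᵀ y = c: 2·y_steel + 5·y_coolant = 51; 3·y_steel + 6·y_coolant = 63.
This yields shadow prices y_steel = 3, y_coolant = 9.
Shadow price of coolant = 9.

9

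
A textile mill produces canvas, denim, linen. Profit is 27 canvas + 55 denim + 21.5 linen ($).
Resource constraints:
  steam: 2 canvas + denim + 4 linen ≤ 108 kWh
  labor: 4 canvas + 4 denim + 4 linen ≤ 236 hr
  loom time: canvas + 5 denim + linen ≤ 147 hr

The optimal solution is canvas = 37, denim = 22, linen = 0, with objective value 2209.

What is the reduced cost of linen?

-5.5

Check each constraint at x*: steam 96/108 (slack 12); labor 236/236 (tight); loom time 147/147 (tight).
By complementary slackness, y = 0 for the non-binding constraint.
Dual feasibility on the basic columns requires 4·y_labor + 1·y_loom time = 27, 4·y_labor + 5·y_loom time = 55.
Solving: y_labor = 5, y_loom time = 7.
Reduced cost of linen: c₃ − yᵀa₃ = 21.5 − (5·4 + 7·1) = 21.5 − 27 = -5.5.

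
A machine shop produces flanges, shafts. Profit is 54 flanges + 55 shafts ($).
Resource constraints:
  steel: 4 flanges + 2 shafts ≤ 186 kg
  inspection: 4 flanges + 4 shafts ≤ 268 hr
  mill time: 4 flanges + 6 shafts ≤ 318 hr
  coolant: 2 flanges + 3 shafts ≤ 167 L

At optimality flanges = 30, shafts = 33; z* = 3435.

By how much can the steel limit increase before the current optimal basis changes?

32

Binding constraints: steel, mill time. The basis is B = [[4,2],[4,6]] with det 16.
Per unit increase in steel, x* moves by d = (0.375, -0.25).
The basis stays optimal until inspection becomes binding; allowable increase = 32 kg.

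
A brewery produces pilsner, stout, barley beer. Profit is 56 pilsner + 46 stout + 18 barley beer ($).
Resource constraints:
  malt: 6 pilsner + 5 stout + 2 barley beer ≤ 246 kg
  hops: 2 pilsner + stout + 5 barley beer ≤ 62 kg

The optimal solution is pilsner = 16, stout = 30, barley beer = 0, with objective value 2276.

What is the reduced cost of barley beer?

-5

Check each constraint at x*: malt 246/246 (tight); hops 62/62 (tight).
Dual feasibility on the basic columns requires 6·y_malt + 2·y_hops = 56, 5·y_malt + 1·y_hops = 46.
Solving: y_malt = 9, y_hops = 1.
Reduced cost of barley beer: c₃ − yᵀa₃ = 18 − (9·2 + 1·5) = 18 − 23 = -5.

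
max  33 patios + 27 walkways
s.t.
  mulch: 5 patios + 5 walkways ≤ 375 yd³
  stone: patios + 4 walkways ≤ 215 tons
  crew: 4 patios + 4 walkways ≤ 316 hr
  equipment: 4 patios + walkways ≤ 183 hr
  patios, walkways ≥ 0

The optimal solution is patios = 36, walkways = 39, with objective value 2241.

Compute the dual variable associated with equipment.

2

Binding: mulch and equipment. Non-binding: stone (23 unused), crew (16 unused).
Since stone, crew are not tight, their duals are 0.
From A_Bᵀ y = c: 5·y_mulch + 4·y_equipment = 33; 5·y_mulch + 1·y_equipment = 27.
→ y_mulch = 5 and y_equipment = 2.
Shadow price of equipment = 2.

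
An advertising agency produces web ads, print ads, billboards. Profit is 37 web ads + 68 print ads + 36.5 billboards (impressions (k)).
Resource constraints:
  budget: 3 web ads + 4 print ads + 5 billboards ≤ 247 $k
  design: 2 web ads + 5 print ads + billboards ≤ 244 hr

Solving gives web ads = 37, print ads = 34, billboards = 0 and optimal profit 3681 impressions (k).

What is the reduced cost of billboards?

-6.5

Check each constraint at x*: budget 247/247 (tight); design 244/244 (tight).
The binding rows give the dual system: 3·y_budget + 2·y_design = 37 and 4·y_budget + 5·y_design = 68.
This yields shadow prices y_budget = 7, y_design = 8.
Reduced cost of billboards: c₃ − yᵀa₃ = 36.5 − (7·5 + 8·1) = 36.5 − 43 = -6.5.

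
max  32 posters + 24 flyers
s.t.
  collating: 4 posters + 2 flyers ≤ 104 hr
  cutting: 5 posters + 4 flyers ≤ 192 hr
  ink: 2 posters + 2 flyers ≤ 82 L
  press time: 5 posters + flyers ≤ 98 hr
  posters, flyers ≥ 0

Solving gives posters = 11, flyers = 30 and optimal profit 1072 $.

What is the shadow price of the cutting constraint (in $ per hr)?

0

Check each constraint at x*: collating 104/104 (tight); cutting 175/192 (slack 17); ink 82/82 (tight); press time 85/98 (slack 13).
Since cutting, press time are not tight, their duals are 0.
The binding rows give the dual system: 4·y_collating + 2·y_ink = 32 and 2·y_collating + 2·y_ink = 24.
→ y_collating = 4 and y_ink = 8.
Shadow price of cutting = 0.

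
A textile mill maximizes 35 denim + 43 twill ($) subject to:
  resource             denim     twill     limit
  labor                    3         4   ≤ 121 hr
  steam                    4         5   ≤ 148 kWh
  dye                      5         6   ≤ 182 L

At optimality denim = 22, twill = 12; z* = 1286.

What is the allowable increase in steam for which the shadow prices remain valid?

Binding constraints: steam, dye. The basis is B = [[4,5],[5,6]] with det -1.
Per unit increase in steam, x* moves by d = (-6, 5).
The basis stays optimal until labor becomes binding; allowable increase = 3.5 kWh.

3.5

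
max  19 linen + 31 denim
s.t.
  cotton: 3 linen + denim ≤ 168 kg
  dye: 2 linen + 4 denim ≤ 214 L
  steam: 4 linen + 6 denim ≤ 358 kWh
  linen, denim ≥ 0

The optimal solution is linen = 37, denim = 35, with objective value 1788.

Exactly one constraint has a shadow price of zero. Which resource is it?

cotton

cotton: 146/168 (slack 22)
dye: 214/214 (binding)
steam: 358/358 (binding)
By complementary slackness, a constraint with positive slack has shadow price 0 → cotton.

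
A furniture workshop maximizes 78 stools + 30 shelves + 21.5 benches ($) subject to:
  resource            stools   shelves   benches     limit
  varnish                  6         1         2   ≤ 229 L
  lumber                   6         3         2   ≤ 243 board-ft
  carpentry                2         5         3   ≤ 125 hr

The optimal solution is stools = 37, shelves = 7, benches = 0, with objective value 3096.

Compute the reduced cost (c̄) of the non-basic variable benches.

-4.5

At the optimum: varnish uses 229 of 229 (binding); lumber uses 243 of 243 (binding); carpentry uses 109 of 125 (slack = 16).
Since carpentry is not tight, its dual is 0.
From A_Bᵀ y = c: 6·y_varnish + 6·y_lumber = 78; 1·y_varnish + 3·y_lumber = 30.
This yields shadow prices y_varnish = 4.5, y_lumber = 8.5.
Reduced cost of benches: c₃ − yᵀa₃ = 21.5 − (4.5·2 + 8.5·2) = 21.5 − 26 = -4.5.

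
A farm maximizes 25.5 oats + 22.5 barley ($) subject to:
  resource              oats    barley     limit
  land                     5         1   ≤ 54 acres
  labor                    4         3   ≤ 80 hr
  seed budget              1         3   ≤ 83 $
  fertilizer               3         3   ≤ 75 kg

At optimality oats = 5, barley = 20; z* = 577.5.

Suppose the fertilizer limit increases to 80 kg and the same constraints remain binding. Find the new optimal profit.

600

At the optimum: land uses 45 of 54 (slack = 9); labor uses 80 of 80 (binding); seed budget uses 65 of 83 (slack = 18); fertilizer uses 75 of 75 (binding).
By complementary slackness, y = 0 for the non-binding constraints.
Dual feasibility on the basic columns requires 4·y_labor + 3·y_fertilizer = 25.5, 3·y_labor + 3·y_fertilizer = 22.5.
This yields shadow prices y_labor = 3, y_fertilizer = 4.5.
Δz = y_fertilizer·Δb = 4.5 × (5) = 22.5, so new z* = 577.5 + 22.5 = 600.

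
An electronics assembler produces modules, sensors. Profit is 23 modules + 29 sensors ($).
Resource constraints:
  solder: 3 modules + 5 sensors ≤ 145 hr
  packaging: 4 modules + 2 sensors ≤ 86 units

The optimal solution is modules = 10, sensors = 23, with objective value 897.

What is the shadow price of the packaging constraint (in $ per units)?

At the optimum: solder uses 145 of 145 (binding); packaging uses 86 of 86 (binding).
Dual feasibility on the basic columns requires 3·y_solder + 4·y_packaging = 23, 5·y_solder + 2·y_packaging = 29.
This yields shadow prices y_solder = 5, y_packaging = 2.
Shadow price of packaging = 2.

2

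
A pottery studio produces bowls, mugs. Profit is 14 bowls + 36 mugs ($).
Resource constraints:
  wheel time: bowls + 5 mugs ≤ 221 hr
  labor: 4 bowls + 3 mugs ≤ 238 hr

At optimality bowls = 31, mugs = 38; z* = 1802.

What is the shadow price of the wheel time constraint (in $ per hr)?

Check each constraint at x*: wheel time 221/221 (tight); labor 238/238 (tight).
Dual feasibility on the basic columns requires 1·y_wheel time + 4·y_labor = 14, 5·y_wheel time + 3·y_labor = 36.
This yields shadow prices y_wheel time = 6, y_labor = 2.
Shadow price of wheel time = 6.

6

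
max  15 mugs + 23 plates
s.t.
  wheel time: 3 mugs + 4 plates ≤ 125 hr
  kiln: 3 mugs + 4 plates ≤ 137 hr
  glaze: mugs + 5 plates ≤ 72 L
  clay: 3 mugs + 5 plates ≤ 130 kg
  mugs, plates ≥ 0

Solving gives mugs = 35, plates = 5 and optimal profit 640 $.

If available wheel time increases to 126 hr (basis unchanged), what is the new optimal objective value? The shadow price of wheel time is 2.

Δb = 1, so new z* = 640 + (2)·(1) = 640 + 2 = 642.

642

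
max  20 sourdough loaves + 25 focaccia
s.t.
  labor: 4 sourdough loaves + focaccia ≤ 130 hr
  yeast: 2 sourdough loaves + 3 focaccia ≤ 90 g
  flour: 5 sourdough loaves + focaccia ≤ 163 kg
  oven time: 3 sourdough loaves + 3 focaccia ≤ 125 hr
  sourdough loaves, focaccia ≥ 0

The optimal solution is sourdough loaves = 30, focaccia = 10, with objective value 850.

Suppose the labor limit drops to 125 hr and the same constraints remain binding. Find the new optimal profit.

845

At the optimum: labor uses 130 of 130 (binding); yeast uses 90 of 90 (binding); flour uses 160 of 163 (slack = 3); oven time uses 120 of 125 (slack = 5).
Since flour, oven time are not tight, their duals are 0.
From A_Bᵀ y = c: 4·y_labor + 2·y_yeast = 20; 1·y_labor + 3·y_yeast = 25.
→ y_labor = 1 and y_yeast = 8.
Δz = y_labor·Δb = 1 × (-5) = -5, so new z* = 850 − 5 = 845.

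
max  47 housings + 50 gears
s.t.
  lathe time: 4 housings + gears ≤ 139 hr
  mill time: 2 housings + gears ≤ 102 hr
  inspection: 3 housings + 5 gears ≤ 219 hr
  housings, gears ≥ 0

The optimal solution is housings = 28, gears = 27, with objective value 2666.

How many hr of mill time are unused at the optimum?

19

mill time used = 2·28 + 1·27 = 83; slack = 102 − 83 = 19.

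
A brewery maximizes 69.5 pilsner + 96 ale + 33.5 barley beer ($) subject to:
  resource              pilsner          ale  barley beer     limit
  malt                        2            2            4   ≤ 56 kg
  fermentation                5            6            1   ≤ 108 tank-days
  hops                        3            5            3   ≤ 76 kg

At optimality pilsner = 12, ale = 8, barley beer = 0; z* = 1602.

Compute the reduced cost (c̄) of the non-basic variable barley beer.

Binding: fermentation and hops. Non-binding: malt (16 unused).
Since malt is not tight, its dual is 0.
From A_Bᵀ y = c: 5·y_fermentation + 3·y_hops = 69.5; 6·y_fermentation + 5·y_hops = 96.
This yields shadow prices y_fermentation = 8.5, y_hops = 9.
Reduced cost of barley beer: c₃ − yᵀa₃ = 33.5 − (8.5·1 + 9·3) = 33.5 − 35.5 = -2.

-2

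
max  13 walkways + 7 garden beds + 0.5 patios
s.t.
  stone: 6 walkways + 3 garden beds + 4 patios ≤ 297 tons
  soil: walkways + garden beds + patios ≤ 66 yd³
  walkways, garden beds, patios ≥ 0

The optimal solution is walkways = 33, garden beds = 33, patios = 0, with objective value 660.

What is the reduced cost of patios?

Check each constraint at x*: stone 297/297 (tight); soil 66/66 (tight).
From A_Bᵀ y = c: 6·y_stone + 1·y_soil = 13; 3·y_stone + 1·y_soil = 7.
This yields shadow prices y_stone = 2, y_soil = 1.
Reduced cost of patios: c₃ − yᵀa₃ = 0.5 − (2·4 + 1·1) = 0.5 − 9 = -8.5.

-8.5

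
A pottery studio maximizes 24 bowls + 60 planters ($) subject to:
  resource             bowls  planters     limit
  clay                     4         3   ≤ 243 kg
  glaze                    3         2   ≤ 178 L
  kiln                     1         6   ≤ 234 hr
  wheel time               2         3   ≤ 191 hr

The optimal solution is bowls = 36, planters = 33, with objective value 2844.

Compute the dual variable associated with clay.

Binding: clay and kiln. Non-binding: glaze (4 unused), wheel time (20 unused).
Slack constraints have shadow price 0 (complementary slackness).
The binding rows give the dual system: 4·y_clay + 1·y_kiln = 24 and 3·y_clay + 6·y_kiln = 60.
→ y_clay = 4 and y_kiln = 8.
Shadow price of clay = 4.

4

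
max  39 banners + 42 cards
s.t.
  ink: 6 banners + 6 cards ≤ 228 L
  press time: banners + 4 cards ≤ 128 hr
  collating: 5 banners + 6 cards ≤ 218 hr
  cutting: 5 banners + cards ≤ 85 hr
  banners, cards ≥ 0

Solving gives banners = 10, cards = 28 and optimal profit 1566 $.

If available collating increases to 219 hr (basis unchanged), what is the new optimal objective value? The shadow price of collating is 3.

Δb = 1, so new z* = 1566 + (3)·(1) = 1566 + 3 = 1569.

1569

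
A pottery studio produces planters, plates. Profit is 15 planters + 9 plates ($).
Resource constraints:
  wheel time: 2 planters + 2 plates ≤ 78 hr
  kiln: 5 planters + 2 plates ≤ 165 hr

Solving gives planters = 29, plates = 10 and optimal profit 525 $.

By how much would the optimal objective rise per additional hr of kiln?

2

Both wheel time and kiln are binding at x*.
Dual feasibility on the basic columns requires 2·y_wheel time + 5·y_kiln = 15, 2·y_wheel time + 2·y_kiln = 9.
This yields shadow prices y_wheel time = 2.5, y_kiln = 2.
Shadow price of kiln = 2.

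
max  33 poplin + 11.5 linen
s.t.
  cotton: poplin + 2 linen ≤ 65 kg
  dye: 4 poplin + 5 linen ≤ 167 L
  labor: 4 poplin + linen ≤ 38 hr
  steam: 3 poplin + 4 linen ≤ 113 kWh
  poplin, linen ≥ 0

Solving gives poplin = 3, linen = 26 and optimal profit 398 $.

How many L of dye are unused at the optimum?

25

dye used = 4·3 + 5·26 = 142; slack = 167 − 142 = 25.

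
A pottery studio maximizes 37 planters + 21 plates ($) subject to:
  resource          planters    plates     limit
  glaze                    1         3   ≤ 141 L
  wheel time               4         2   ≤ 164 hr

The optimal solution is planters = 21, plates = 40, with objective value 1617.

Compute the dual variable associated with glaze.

1

Both glaze and wheel time are binding at x*.
From A_Bᵀ y = c: 1·y_glaze + 4·y_wheel time = 37; 3·y_glaze + 2·y_wheel time = 21.
→ y_glaze = 1 and y_wheel time = 9.
Shadow price of glaze = 1.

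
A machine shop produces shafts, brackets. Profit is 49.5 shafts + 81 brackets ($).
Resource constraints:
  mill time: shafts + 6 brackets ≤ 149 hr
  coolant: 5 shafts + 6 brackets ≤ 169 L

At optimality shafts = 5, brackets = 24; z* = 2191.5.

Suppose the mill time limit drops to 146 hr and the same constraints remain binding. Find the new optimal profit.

At the optimum: mill time uses 149 of 149 (binding); coolant uses 169 of 169 (binding).
From A_Bᵀ y = c: 1·y_mill time + 5·y_coolant = 49.5; 6·y_mill time + 6·y_coolant = 81.
This yields shadow prices y_mill time = 4.5, y_coolant = 9.
Δz = y_mill time·Δb = 4.5 × (-3) = -13.5, so new z* = 2191.5 − 13.5 = 2178.

2178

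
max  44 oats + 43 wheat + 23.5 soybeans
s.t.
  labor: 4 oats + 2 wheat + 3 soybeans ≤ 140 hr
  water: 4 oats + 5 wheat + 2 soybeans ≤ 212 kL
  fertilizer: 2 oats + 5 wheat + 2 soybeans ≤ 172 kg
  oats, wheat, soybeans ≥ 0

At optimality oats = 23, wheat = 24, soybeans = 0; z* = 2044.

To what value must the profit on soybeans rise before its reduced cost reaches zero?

26

Check each constraint at x*: labor 140/140 (tight); water 212/212 (tight); fertilizer 166/172 (slack 6).
By complementary slackness, y = 0 for the non-binding constraint.
From A_Bᵀ y = c: 4·y_labor + 4·y_water = 44; 2·y_labor + 5·y_water = 43.
→ y_labor = 4 and y_water = 7.
soybeans enters the basis when its profit ≥ yᵀa₃ = 4·3 + 7·2 = 26.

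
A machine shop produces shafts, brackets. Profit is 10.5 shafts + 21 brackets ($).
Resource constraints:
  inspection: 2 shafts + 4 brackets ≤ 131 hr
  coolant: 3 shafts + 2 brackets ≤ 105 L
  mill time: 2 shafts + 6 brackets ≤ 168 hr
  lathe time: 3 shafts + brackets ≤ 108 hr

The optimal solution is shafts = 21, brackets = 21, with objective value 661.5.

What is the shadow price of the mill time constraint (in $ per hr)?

At the optimum: inspection uses 126 of 131 (slack = 5); coolant uses 105 of 105 (binding); mill time uses 168 of 168 (binding); lathe time uses 84 of 108 (slack = 24).
By complementary slackness, y = 0 for the non-binding constraints.
From A_Bᵀ y = c: 3·y_coolant + 2·y_mill time = 10.5; 2·y_coolant + 6·y_mill time = 21.
→ y_coolant = 1.5 and y_mill time = 3.
Shadow price of mill time = 3.

3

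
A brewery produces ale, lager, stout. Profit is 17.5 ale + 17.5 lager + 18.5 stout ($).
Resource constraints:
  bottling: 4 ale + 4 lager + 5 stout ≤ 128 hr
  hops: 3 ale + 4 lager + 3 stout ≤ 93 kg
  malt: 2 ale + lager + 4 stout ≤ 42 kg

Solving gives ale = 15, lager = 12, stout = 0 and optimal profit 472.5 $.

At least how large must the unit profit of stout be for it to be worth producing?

24.5

Check each constraint at x*: bottling 108/128 (slack 20); hops 93/93 (tight); malt 42/42 (tight).
By complementary slackness, y = 0 for the non-binding constraint.
Dual feasibility on the basic columns requires 3·y_hops + 2·y_malt = 17.5, 4·y_hops + 1·y_malt = 17.5.
Solving: y_hops = 3.5, y_malt = 3.5.
stout enters the basis when its profit ≥ yᵀa₃ = 3.5·3 + 3.5·4 = 24.5.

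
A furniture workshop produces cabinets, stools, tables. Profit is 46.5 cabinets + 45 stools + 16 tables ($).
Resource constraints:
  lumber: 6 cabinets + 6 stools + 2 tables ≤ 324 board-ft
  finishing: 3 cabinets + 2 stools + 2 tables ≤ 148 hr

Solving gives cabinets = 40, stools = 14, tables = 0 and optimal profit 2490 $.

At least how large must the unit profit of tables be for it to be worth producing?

Check each constraint at x*: lumber 324/324 (tight); finishing 148/148 (tight).
Dual feasibility on the basic columns requires 6·y_lumber + 3·y_finishing = 46.5, 6·y_lumber + 2·y_finishing = 45.
Solving: y_lumber = 7, y_finishing = 1.5.
tables enters the basis when its profit ≥ yᵀa₃ = 7·2 + 1.5·2 = 17.

17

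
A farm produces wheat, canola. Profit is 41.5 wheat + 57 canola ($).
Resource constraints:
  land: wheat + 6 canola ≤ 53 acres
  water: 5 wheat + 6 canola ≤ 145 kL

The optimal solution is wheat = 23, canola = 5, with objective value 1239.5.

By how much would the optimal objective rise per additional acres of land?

At the optimum: land uses 53 of 53 (binding); water uses 145 of 145 (binding).
The binding rows give the dual system: 1·y_land + 5·y_water = 41.5 and 6·y_land + 6·y_water = 57.
Solving: y_land = 1.5, y_water = 8.
Shadow price of land = 1.5.

1.5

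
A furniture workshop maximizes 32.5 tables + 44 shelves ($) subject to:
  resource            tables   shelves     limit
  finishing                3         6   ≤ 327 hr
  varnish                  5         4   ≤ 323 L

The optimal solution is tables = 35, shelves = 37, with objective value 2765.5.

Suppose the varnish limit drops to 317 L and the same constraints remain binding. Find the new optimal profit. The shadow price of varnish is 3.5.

2744.5

Δb = -6, so new z* = 2765.5 + (3.5)·(-6) = 2765.5 − 21 = 2744.5.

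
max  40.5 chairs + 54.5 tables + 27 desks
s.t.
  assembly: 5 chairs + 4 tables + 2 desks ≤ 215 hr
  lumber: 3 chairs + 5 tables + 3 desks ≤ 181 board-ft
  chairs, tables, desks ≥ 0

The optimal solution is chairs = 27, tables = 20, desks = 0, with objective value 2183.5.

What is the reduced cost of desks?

-4.5

Both assembly and lumber are binding at x*.
Dual feasibility on the basic columns requires 5·y_assembly + 3·y_lumber = 40.5, 4·y_assembly + 5·y_lumber = 54.5.
Solving: y_assembly = 3, y_lumber = 8.5.
Reduced cost of desks: c₃ − yᵀa₃ = 27 − (3·2 + 8.5·3) = 27 − 31.5 = -4.5.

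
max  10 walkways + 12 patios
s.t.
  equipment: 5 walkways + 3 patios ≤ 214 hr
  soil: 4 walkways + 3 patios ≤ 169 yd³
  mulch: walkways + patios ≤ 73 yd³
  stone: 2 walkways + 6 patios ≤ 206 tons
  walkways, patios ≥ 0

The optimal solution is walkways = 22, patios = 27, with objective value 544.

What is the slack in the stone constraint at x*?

0

stone used = 2·22 + 6·27 = 206; slack = 206 − 206 = 0.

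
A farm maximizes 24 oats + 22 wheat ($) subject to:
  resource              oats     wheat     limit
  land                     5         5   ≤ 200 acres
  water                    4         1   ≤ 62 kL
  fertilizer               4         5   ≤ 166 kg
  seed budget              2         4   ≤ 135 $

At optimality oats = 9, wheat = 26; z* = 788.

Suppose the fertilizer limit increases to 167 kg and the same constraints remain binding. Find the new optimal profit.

792

Check each constraint at x*: land 175/200 (slack 25); water 62/62 (tight); fertilizer 166/166 (tight); seed budget 122/135 (slack 13).
Since land, seed budget are not tight, their duals are 0.
Dual feasibility on the basic columns requires 4·y_water + 4·y_fertilizer = 24, 1·y_water + 5·y_fertilizer = 22.
→ y_water = 2 and y_fertilizer = 4.
Δz = y_fertilizer·Δb = 4 × (1) = 4, so new z* = 788 + 4 = 792.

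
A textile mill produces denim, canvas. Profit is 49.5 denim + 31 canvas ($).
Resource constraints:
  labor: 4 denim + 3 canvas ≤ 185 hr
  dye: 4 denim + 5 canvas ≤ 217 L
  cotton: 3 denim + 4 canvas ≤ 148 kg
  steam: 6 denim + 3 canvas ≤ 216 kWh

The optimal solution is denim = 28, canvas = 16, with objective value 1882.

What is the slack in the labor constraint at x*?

25

labor used = 4·28 + 3·16 = 160; slack = 185 − 160 = 25.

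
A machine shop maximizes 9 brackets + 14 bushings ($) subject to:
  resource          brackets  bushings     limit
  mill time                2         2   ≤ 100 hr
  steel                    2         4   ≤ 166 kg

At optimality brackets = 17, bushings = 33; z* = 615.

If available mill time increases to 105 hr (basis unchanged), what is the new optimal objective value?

Check each constraint at x*: mill time 100/100 (tight); steel 166/166 (tight).
From A_Bᵀ y = c: 2·y_mill time + 2·y_steel = 9; 2·y_mill time + 4·y_steel = 14.
This yields shadow prices y_mill time = 2, y_steel = 2.5.
Δz = y_mill time·Δb = 2 × (5) = 10, so new z* = 615 + 10 = 625.

625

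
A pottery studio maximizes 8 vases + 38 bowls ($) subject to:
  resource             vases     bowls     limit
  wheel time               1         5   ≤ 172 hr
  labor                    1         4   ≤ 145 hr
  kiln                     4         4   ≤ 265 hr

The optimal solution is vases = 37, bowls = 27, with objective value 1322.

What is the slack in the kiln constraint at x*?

kiln used = 4·37 + 4·27 = 256; slack = 265 − 256 = 9.

9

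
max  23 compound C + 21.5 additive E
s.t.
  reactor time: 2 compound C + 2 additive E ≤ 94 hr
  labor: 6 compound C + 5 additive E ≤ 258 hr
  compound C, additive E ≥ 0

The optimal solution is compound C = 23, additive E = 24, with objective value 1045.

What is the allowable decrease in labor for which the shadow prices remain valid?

23

Binding constraints: reactor time, labor. The basis is B = [[2,2],[6,5]] with det -2.
Per unit decrease in labor, x* moves by d = (-1, 1).
The basis stays optimal until compound C reaches 0; allowable decrease = 23 hr.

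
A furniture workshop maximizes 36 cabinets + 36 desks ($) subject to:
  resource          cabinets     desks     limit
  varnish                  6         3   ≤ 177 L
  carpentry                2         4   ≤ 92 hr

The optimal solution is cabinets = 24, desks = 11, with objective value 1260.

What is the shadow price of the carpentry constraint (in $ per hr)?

6

Check each constraint at x*: varnish 177/177 (tight); carpentry 92/92 (tight).
From A_Bᵀ y = c: 6·y_varnish + 2·y_carpentry = 36; 3·y_varnish + 4·y_carpentry = 36.
Solving: y_varnish = 4, y_carpentry = 6.
Shadow price of carpentry = 6.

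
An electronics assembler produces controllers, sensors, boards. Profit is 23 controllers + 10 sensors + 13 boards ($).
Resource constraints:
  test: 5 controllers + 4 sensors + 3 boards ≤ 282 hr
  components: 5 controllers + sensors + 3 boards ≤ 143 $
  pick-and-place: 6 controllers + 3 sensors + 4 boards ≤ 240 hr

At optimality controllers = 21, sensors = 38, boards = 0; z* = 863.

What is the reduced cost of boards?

-2

At the optimum: test uses 257 of 282 (slack = 25); components uses 143 of 143 (binding); pick-and-place uses 240 of 240 (binding).
By complementary slackness, y = 0 for the non-binding constraint.
From A_Bᵀ y = c: 5·y_components + 6·y_pick-and-place = 23; 1·y_components + 3·y_pick-and-place = 10.
Solving: y_components = 1, y_pick-and-place = 3.
Reduced cost of boards: c₃ − yᵀa₃ = 13 − (1·3 + 3·4) = 13 − 15 = -2.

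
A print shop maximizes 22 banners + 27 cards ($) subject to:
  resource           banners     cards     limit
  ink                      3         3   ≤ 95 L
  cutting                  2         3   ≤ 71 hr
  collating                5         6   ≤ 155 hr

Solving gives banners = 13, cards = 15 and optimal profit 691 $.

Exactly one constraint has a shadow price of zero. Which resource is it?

ink: 84/95 (slack 11)
cutting: 71/71 (binding)
collating: 155/155 (binding)
By complementary slackness, a constraint with positive slack has shadow price 0 → ink.

ink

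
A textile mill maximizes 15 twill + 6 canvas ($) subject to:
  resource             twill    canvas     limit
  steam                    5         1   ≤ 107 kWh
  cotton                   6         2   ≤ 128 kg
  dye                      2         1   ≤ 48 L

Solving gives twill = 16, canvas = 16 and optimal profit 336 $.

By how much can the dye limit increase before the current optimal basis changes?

16

Binding constraints: cotton, dye. The basis is B = [[6,2],[2,1]] with det 2.
Per unit increase in dye, x* moves by d = (-1, 3).
The basis stays optimal until twill reaches 0; allowable increase = 16 L.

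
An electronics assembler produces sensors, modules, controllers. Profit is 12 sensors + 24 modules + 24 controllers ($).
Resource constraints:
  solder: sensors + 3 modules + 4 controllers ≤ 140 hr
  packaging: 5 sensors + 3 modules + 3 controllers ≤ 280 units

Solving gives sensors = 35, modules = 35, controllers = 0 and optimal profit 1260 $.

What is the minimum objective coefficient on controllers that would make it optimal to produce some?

At the optimum: solder uses 140 of 140 (binding); packaging uses 280 of 280 (binding).
From A_Bᵀ y = c: 1·y_solder + 5·y_packaging = 12; 3·y_solder + 3·y_packaging = 24.
This yields shadow prices y_solder = 7, y_packaging = 1.
controllers enters the basis when its profit ≥ yᵀa₃ = 7·4 + 1·3 = 31.

31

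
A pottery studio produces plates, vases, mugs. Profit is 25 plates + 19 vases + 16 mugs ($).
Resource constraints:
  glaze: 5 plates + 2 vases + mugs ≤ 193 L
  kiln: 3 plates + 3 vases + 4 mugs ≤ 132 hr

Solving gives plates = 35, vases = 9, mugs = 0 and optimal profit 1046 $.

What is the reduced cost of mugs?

Check each constraint at x*: glaze 193/193 (tight); kiln 132/132 (tight).
From A_Bᵀ y = c: 5·y_glaze + 3·y_kiln = 25; 2·y_glaze + 3·y_kiln = 19.
Solving: y_glaze = 2, y_kiln = 5.
Reduced cost of mugs: c₃ − yᵀa₃ = 16 − (2·1 + 5·4) = 16 − 22 = -6.

-6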